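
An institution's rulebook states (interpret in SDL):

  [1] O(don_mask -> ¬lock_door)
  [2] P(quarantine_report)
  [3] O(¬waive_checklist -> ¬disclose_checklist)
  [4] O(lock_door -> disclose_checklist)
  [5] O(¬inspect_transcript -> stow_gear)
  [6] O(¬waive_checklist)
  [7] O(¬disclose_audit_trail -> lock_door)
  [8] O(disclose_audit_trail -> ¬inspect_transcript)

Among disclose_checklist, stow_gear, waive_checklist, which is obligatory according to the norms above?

Premise 6 gives O(¬waive_checklist).
Applying K to premise 3 (O(¬waive_checklist -> ¬disclose_checklist)) and O(¬waive_checklist) yields O(¬disclose_checklist).
The contrapositive of premise 4 (O(lock_door -> disclose_checklist)) is O(¬disclose_checklist -> ¬lock_door), and O(¬disclose_checklist) is already established, so O(¬lock_door).
Premise 7, O(¬disclose_audit_trail -> lock_door), contraposes to O(¬lock_door -> disclose_audit_trail); with O(¬lock_door) we get O(disclose_audit_trail).
Applying K to premise 8 (O(disclose_audit_trail -> ¬inspect_transcript)) and O(disclose_audit_trail) yields O(¬inspect_transcript).
Premise 5 is O(¬inspect_transcript -> stow_gear); since O(¬inspect_transcript), deontic closure gives O(stow_gear).
So O(stow_gear) holds — stow_gear is obligatory. None of the other listed options is made obligatory by any chain of premises.

stow_gear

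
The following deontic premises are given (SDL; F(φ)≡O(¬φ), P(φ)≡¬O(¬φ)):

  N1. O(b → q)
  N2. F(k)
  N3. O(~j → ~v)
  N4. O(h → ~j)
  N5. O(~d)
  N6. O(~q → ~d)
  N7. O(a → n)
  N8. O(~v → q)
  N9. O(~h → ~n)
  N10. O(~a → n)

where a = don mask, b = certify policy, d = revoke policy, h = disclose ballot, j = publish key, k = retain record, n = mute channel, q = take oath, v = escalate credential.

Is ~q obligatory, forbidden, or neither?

By case analysis on a: premise 7 gives O(a → n) and premise 10 gives O(~a → n), so O(n) either way.
Premise 9 is O(~h → ~n); contrapositively O(n → h). Since O(n) holds, K gives O(h).
Premise 4 is O(h → ~j); since O(h), deontic closure gives O(~j).
Premise 3 is O(~j → ~v); since O(~j), deontic closure gives O(~v).
Premise 8 is O(~v → q); since O(~v), deontic closure gives O(q).
Premises 1, 2, 5, 6 do not contribute to this derivation.
Thus O(q), which is F(~q): ~q is forbidden.

Forbidden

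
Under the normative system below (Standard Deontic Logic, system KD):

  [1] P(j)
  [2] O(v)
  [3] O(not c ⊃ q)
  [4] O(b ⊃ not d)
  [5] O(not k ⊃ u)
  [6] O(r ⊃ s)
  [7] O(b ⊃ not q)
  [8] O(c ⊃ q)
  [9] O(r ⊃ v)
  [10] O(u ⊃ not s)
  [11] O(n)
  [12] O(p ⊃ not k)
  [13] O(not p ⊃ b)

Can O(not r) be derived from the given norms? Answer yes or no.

Premises 3 and 8 cover both cases: O(not c ⊃ q) and O(c ⊃ q). Since not c ∨ c is a tautology, O(q) follows.
The contrapositive of premise 7 (O(b ⊃ not q)) is O(q ⊃ not b), and O(q) is already established, so O(not b).
Premise 13, O(not p ⊃ b), contraposes to O(not b ⊃ p); with O(not b) we get O(p).
Premise 12 is O(p ⊃ not k); since O(p), deontic closure gives O(not k).
From O(not k) and premise 5, O(not k ⊃ u), we obtain O(u).
With premise 10, O(u ⊃ not s), the K-axiom yields O(not s).
Premise 6 is O(r ⊃ s); contrapositively O(not s ⊃ not r). Since O(not s) holds, K gives O(not r).
Premises 1, 2, 4, 9, 11 do not contribute to this derivation.
So O(not r) follows.

Yes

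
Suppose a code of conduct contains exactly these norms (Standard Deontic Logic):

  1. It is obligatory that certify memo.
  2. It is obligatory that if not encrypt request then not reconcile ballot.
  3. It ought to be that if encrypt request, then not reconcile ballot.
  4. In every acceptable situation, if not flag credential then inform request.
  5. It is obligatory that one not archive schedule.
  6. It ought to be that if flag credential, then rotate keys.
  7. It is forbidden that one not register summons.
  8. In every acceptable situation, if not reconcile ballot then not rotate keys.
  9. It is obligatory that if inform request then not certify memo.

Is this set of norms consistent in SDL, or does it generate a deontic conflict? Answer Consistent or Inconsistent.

By case analysis on ¬encrypt_request: premise 2 gives O(¬encrypt_request → ¬reconcile_ballot) and premise 3 gives O(encrypt_request → ¬reconcile_ballot), so O(¬reconcile_ballot) either way.
Premise 8 is O(¬reconcile_ballot → ¬rotate_keys); since O(¬reconcile_ballot), deontic closure gives O(¬rotate_keys).
Premise 6, O(flag_credential → rotate_keys), contraposes to O(¬rotate_keys → ¬flag_credential); with O(¬rotate_keys) we get O(¬flag_credential).
With premise 4, O(¬flag_credential → inform_request), the K-axiom yields O(inform_request).
From O(inform_request) and premise 9, O(inform_request → ¬certify_memo), we obtain O(¬certify_memo).
But premise 1 directly asserts O(certify_memo).
We now have both O(¬certify_memo) and O(certify_memo) — certify_memo is simultaneously obligatory and forbidden, violating the D-axiom.

Inconsistent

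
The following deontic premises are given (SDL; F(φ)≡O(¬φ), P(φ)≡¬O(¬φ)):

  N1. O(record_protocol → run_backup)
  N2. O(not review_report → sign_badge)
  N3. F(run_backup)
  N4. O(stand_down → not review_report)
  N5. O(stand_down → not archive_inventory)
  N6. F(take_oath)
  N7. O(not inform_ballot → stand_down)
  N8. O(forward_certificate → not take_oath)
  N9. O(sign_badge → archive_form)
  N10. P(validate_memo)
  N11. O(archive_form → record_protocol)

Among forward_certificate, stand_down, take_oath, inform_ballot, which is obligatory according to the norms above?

inform_ballot

F(run_backup) at premise 3 means O(not run_backup).
Premise 1, O(record_protocol → run_backup), contraposes to O(not run_backup → not record_protocol); with O(not run_backup) we get O(not record_protocol).
Premise 11, O(archive_form → record_protocol), contraposes to O(not record_protocol → not archive_form); with O(not record_protocol) we get O(not archive_form).
Premise 9, O(sign_badge → archive_form), contraposes to O(not archive_form → not sign_badge); with O(not archive_form) we get O(not sign_badge).
Premise 2, O(not review_report → sign_badge), contraposes to O(not sign_badge → review_report); with O(not sign_badge) we get O(review_report).
The contrapositive of premise 4 (O(stand_down → not review_report)) is O(review_report → not stand_down), and O(review_report) is already established, so O(not stand_down).
Premise 7, O(not inform_ballot → stand_down), contraposes to O(not stand_down → inform_ballot); with O(not stand_down) we get O(inform_ballot).
So O(inform_ballot) holds — inform_ballot is obligatory. None of the other listed options is made obligatory by any chain of premises.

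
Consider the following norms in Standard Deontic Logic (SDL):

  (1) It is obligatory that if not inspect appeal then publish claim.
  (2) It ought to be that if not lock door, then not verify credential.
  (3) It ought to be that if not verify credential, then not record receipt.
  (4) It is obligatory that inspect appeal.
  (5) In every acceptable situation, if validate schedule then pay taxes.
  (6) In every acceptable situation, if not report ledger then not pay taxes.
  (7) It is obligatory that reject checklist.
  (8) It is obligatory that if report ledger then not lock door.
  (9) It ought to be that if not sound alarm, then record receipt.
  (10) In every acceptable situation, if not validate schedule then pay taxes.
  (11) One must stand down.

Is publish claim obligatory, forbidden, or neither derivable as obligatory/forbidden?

Neither

Premise 1 is O(¬inspect_appeal → publish_claim), but O(¬inspect_appeal) is not derivable from the premises, so it does not yield O(publish_claim).
No premise or chain of K-axiom applications forces O(publish_claim), and none forces O(¬publish_claim). So publish_claim is neither obligatory nor forbidden under these norms.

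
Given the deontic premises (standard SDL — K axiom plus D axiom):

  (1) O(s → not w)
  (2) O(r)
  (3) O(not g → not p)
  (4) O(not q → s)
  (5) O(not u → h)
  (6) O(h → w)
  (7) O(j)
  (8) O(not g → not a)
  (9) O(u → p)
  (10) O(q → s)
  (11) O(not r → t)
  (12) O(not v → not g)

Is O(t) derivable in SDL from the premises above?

No

Premise 11 is O(not r → t), but O(not r) is not derivable from the premises, so it does not yield O(t).
No other premise forces O(t). An ideal world satisfying every premise can still have t false, so O(t) is not derivable.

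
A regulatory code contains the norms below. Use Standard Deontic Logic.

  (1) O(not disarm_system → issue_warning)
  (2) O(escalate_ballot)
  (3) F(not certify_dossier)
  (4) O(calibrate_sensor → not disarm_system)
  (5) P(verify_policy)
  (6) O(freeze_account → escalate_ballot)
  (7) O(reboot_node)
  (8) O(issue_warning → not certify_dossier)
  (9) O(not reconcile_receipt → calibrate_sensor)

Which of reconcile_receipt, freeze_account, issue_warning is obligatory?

F(not certify_dossier) at premise 3 means O(certify_dossier).
Premise 8, O(issue_warning → not certify_dossier), contraposes to O(certify_dossier → not issue_warning); with O(certify_dossier) we get O(not issue_warning).
Premise 1, O(not disarm_system → issue_warning), contraposes to O(not issue_warning → disarm_system); with O(not issue_warning) we get O(disarm_system).
The contrapositive of premise 4 (O(calibrate_sensor → not disarm_system)) is O(disarm_system → not calibrate_sensor), and O(disarm_system) is already established, so O(not calibrate_sensor).
The contrapositive of premise 9 (O(not reconcile_receipt → calibrate_sensor)) is O(not calibrate_sensor → reconcile_receipt), and O(not calibrate_sensor) is already established, so O(reconcile_receipt).
So O(reconcile_receipt) holds — reconcile_receipt is obligatory. None of the other listed options is made obligatory by any chain of premises.

reconcile_receipt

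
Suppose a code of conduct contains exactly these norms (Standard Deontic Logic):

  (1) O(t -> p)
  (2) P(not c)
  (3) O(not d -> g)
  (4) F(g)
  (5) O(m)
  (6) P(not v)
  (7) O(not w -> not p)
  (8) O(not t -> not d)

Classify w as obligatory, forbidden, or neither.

F(g) at premise 4 means O(not g).
Premise 3 is O(not d -> g); contrapositively O(not g -> d). Since O(not g) holds, K gives O(d).
Premise 8, O(not t -> not d), contraposes to O(d -> t); with O(d) we get O(t).
Applying K to premise 1 (O(t -> p)) and O(t) yields O(p).
Premise 7 is O(not w -> not p); contrapositively O(p -> w). Since O(p) holds, K gives O(w).
Premises 2, 5, 6 do not contribute to this derivation.
Hence w is obligatory.

Obligatory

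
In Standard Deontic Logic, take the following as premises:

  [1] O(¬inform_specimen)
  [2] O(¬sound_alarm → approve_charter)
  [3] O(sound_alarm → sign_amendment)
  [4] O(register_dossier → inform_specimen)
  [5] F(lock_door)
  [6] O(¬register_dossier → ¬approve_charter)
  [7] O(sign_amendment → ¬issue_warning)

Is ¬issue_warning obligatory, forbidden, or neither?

From premise 1 we have O(¬inform_specimen).
Premise 4 is O(register_dossier → inform_specimen); contrapositively O(¬inform_specimen → ¬register_dossier). Since O(¬inform_specimen) holds, K gives O(¬register_dossier).
With premise 6, O(¬register_dossier → ¬approve_charter), the K-axiom yields O(¬approve_charter).
Premise 2 is O(¬sound_alarm → approve_charter); contrapositively O(¬approve_charter → sound_alarm). Since O(¬approve_charter) holds, K gives O(sound_alarm).
From O(sound_alarm) and premise 3, O(sound_alarm → sign_amendment), we obtain O(sign_amendment).
Applying K to premise 7 (O(sign_amendment → ¬issue_warning)) and O(sign_amendment) yields O(¬issue_warning).
Premise 5 does not contribute to this derivation.
Hence ¬issue_warning is obligatory.

Obligatory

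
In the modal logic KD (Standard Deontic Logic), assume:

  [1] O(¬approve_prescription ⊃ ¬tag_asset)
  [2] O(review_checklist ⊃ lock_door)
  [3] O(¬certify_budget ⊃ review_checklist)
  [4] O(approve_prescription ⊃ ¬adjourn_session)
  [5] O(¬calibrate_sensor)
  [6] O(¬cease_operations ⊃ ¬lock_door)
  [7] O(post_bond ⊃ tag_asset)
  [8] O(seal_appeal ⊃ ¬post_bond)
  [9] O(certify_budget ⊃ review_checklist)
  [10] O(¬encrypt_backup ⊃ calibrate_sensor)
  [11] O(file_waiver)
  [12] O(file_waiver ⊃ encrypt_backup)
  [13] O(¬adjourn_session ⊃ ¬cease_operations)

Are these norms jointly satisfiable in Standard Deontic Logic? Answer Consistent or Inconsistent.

Premise 10 is O(¬encrypt_backup ⊃ calibrate_sensor), but O(¬encrypt_backup) is not derivable from the premises, so it does not yield O(calibrate_sensor).
So O(calibrate_sensor) is not derivable, and the apparent clash with O(¬calibrate_sensor) does not arise.
A world satisfying every obligation exists (e.g. adjourn_session=true, approve_prescription=false, calibrate_sensor=false, cease_operations=true, certify_budget=false, encrypt_backup=true, file_waiver=true, lock_door=true, post_bond=false, review_checklist=true, seal_appeal=false, tag_asset=false); no atom is both obligatory and forbidden, so the set is consistent.

Consistent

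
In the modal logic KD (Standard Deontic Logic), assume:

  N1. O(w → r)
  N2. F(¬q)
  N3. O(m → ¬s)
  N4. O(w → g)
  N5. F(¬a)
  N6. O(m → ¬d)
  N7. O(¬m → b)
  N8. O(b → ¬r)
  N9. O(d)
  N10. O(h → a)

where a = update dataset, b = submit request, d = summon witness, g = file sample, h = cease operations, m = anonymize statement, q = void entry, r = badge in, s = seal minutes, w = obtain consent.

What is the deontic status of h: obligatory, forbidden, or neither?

Neither

Premise 10 is O(h → a); even if O(a) held, inferring O(h) would be affirming the consequent — invalid.
No premise or chain of K-axiom applications forces O(h), and none forces O(¬h). So h is neither obligatory nor forbidden under these norms.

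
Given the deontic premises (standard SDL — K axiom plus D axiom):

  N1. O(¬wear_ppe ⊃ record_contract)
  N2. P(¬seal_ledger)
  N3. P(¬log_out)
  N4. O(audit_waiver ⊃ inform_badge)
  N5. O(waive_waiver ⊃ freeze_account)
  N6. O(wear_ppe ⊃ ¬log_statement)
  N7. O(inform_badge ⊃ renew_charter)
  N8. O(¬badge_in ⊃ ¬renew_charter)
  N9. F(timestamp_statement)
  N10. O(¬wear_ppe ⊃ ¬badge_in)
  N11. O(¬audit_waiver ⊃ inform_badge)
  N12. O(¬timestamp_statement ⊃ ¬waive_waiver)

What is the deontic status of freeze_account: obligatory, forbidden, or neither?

Premise 5 is O(waive_waiver ⊃ freeze_account), but O(waive_waiver) is not derivable from the premises, so it does not yield O(freeze_account).
No premise or chain of K-axiom applications forces O(freeze_account), and none forces O(¬freeze_account). So freeze_account is neither obligatory nor forbidden under these norms.

Neither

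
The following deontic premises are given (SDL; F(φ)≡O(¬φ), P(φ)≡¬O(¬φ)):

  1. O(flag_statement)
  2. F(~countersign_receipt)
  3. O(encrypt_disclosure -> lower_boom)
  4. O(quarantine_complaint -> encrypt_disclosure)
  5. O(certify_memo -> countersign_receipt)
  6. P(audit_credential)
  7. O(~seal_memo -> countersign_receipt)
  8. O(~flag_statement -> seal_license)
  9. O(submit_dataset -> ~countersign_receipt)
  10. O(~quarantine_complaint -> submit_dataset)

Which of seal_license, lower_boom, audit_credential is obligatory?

lower_boom

F(~countersign_receipt) at premise 2 means O(countersign_receipt).
Premise 9, O(submit_dataset -> ~countersign_receipt), contraposes to O(countersign_receipt -> ~submit_dataset); with O(countersign_receipt) we get O(~submit_dataset).
The contrapositive of premise 10 (O(~quarantine_complaint -> submit_dataset)) is O(~submit_dataset -> quarantine_complaint), and O(~submit_dataset) is already established, so O(quarantine_complaint).
Premise 4 is O(quarantine_complaint -> encrypt_disclosure); since O(quarantine_complaint), deontic closure gives O(encrypt_disclosure).
Premise 3 is O(encrypt_disclosure -> lower_boom); since O(encrypt_disclosure), deontic closure gives O(lower_boom).
So O(lower_boom) holds — lower_boom is obligatory. None of the other listed options is made obligatory by any chain of premises.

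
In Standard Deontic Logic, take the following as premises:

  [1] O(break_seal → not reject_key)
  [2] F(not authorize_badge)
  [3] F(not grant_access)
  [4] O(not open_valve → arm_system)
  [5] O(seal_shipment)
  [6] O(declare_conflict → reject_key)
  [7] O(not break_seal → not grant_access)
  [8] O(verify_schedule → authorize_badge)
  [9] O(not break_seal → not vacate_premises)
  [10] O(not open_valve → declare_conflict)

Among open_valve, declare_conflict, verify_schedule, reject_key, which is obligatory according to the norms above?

open_valve

Premise 3, F(not grant_access), is equivalent to O(grant_access).
Premise 7 is O(not break_seal → not grant_access); contrapositively O(grant_access → break_seal). Since O(grant_access) holds, K gives O(break_seal).
Applying K to premise 1 (O(break_seal → not reject_key)) and O(break_seal) yields O(not reject_key).
Premise 6, O(declare_conflict → reject_key), contraposes to O(not reject_key → not declare_conflict); with O(not reject_key) we get O(not declare_conflict).
The contrapositive of premise 10 (O(not open_valve → declare_conflict)) is O(not declare_conflict → open_valve), and O(not declare_conflict) is already established, so O(open_valve).
So O(open_valve) holds — open_valve is obligatory. None of the other listed options is made obligatory by any chain of premises.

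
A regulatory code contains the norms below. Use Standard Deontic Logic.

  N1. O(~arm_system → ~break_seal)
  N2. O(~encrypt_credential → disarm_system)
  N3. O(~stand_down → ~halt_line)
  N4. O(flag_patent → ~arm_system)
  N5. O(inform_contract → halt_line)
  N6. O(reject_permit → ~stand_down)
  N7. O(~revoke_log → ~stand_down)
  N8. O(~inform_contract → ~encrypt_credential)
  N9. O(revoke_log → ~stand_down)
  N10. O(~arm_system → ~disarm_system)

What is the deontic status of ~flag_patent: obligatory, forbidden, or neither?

By case analysis on ~revoke_log: premise 7 gives O(~revoke_log → ~stand_down) and premise 9 gives O(revoke_log → ~stand_down), so O(~stand_down) either way.
With premise 3, O(~stand_down → ~halt_line), the K-axiom yields O(~halt_line).
The contrapositive of premise 5 (O(inform_contract → halt_line)) is O(~halt_line → ~inform_contract), and O(~halt_line) is already established, so O(~inform_contract).
From O(~inform_contract) and premise 8, O(~inform_contract → ~encrypt_credential), we obtain O(~encrypt_credential).
Applying K to premise 2 (O(~encrypt_credential → disarm_system)) and O(~encrypt_credential) yields O(disarm_system).
The contrapositive of premise 10 (O(~arm_system → ~disarm_system)) is O(disarm_system → arm_system), and O(disarm_system) is already established, so O(arm_system).
Premise 4 is O(flag_patent → ~arm_system); contrapositively O(arm_system → ~flag_patent). Since O(arm_system) holds, K gives O(~flag_patent).
Premises 1, 6 do not contribute to this derivation.
Hence ~flag_patent is obligatory.

Obligatory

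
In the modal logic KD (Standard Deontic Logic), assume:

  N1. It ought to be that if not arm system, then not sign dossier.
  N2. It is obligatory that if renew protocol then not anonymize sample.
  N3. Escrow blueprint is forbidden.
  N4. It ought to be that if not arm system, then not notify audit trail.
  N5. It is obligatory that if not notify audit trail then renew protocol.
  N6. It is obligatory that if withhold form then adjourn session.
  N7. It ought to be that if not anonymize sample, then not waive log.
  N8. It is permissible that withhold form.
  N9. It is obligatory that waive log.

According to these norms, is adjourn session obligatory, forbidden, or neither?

Neither

Premise 6 is O(withhold_form → adjourn_session), but O(withhold_form) is not derivable from the premises (the permission P(withhold_form) asserts only ¬O(¬withhold_form), not O(withhold_form)), so it does not yield O(adjourn_session).
No premise or chain of K-axiom applications forces O(adjourn_session), and none forces O(¬adjourn_session). So adjourn_session is neither obligatory nor forbidden under these norms.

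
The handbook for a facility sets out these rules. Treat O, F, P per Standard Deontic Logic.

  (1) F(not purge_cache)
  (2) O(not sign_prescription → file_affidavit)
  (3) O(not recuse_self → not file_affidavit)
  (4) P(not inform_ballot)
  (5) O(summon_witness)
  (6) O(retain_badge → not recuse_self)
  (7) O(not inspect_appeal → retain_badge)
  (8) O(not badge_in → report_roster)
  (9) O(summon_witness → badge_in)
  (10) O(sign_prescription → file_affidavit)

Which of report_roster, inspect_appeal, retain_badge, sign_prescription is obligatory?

inspect_appeal

By case analysis on not sign_prescription: premise 2 gives O(not sign_prescription → file_affidavit) and premise 10 gives O(sign_prescription → file_affidavit), so O(file_affidavit) either way.
The contrapositive of premise 3 (O(not recuse_self → not file_affidavit)) is O(file_affidavit → recuse_self), and O(file_affidavit) is already established, so O(recuse_self).
Premise 6 is O(retain_badge → not recuse_self); contrapositively O(recuse_self → not retain_badge). Since O(recuse_self) holds, K gives O(not retain_badge).
The contrapositive of premise 7 (O(not inspect_appeal → retain_badge)) is O(not retain_badge → inspect_appeal), and O(not retain_badge) is already established, so O(inspect_appeal).
So O(inspect_appeal) holds — inspect_appeal is obligatory. None of the other listed options is made obligatory by any chain of premises.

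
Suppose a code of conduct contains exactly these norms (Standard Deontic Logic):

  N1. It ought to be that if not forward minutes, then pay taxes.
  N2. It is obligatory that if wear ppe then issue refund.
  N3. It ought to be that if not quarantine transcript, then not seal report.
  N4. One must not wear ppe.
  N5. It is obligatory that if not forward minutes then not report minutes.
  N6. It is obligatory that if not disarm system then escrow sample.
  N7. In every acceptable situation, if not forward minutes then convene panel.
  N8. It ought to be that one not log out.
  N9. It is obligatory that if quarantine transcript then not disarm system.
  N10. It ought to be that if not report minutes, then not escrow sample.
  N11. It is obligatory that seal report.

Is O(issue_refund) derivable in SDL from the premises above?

Premise 2 is O(wear_ppe → issue_refund), but O(wear_ppe) is not derivable from the premises, so it does not yield O(issue_refund).
No other premise forces O(issue_refund). An ideal world satisfying every premise can still have issue_refund false, so O(issue_refund) is not derivable.

No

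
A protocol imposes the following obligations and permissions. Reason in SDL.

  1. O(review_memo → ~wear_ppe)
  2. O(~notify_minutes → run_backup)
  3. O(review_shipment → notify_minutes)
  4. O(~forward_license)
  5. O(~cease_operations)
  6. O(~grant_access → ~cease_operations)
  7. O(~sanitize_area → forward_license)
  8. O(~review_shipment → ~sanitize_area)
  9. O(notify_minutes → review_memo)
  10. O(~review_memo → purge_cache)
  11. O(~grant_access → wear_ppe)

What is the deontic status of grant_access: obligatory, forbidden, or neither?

Obligatory

Premise 4 gives O(~forward_license).
The contrapositive of premise 7 (O(~sanitize_area → forward_license)) is O(~forward_license → sanitize_area), and O(~forward_license) is already established, so O(sanitize_area).
The contrapositive of premise 8 (O(~review_shipment → ~sanitize_area)) is O(sanitize_area → review_shipment), and O(sanitize_area) is already established, so O(review_shipment).
Applying K to premise 3 (O(review_shipment → notify_minutes)) and O(review_shipment) yields O(notify_minutes).
Premise 9 is O(notify_minutes → review_memo); since O(notify_minutes), deontic closure gives O(review_memo).
Applying K to premise 1 (O(review_memo → ~wear_ppe)) and O(review_memo) yields O(~wear_ppe).
Premise 11, O(~grant_access → wear_ppe), contraposes to O(~wear_ppe → grant_access); with O(~wear_ppe) we get O(grant_access).
Premises 2, 5, 6, 10 do not contribute to this derivation.
Hence grant_access is obligatory.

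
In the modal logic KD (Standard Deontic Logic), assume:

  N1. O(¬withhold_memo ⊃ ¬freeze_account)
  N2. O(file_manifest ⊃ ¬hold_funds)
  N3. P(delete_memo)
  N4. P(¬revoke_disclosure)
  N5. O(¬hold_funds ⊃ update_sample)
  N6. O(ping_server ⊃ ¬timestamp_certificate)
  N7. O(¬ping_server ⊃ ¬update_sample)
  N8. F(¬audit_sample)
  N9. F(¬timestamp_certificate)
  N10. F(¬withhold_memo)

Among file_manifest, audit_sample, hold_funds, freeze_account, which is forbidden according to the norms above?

Premise 9, F(¬timestamp_certificate), is equivalent to O(timestamp_certificate).
The contrapositive of premise 6 (O(ping_server ⊃ ¬timestamp_certificate)) is O(timestamp_certificate ⊃ ¬ping_server), and O(timestamp_certificate) is already established, so O(¬ping_server).
With premise 7, O(¬ping_server ⊃ ¬update_sample), the K-axiom yields O(¬update_sample).
The contrapositive of premise 5 (O(¬hold_funds ⊃ update_sample)) is O(¬update_sample ⊃ hold_funds), and O(¬update_sample) is already established, so O(hold_funds).
Premise 2 is O(file_manifest ⊃ ¬hold_funds); contrapositively O(hold_funds ⊃ ¬file_manifest). Since O(hold_funds) holds, K gives O(¬file_manifest).
So O(¬file_manifest) holds, i.e. file_manifest is forbidden. None of the other listed options is forbidden under the premises.

file_manifest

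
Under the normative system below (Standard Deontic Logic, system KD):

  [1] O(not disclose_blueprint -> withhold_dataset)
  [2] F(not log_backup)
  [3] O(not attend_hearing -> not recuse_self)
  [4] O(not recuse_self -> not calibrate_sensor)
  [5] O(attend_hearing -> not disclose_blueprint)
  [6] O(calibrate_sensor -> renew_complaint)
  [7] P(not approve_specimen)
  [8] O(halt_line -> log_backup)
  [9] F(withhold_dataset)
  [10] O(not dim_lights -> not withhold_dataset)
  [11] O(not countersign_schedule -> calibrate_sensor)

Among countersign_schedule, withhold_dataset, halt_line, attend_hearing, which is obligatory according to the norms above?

Premise 9 is F(withhold_dataset), i.e. O(not withhold_dataset).
The contrapositive of premise 1 (O(not disclose_blueprint -> withhold_dataset)) is O(not withhold_dataset -> disclose_blueprint), and O(not withhold_dataset) is already established, so O(disclose_blueprint).
Premise 5, O(attend_hearing -> not disclose_blueprint), contraposes to O(disclose_blueprint -> not attend_hearing); with O(disclose_blueprint) we get O(not attend_hearing).
From O(not attend_hearing) and premise 3, O(not attend_hearing -> not recuse_self), we obtain O(not recuse_self).
Applying K to premise 4 (O(not recuse_self -> not calibrate_sensor)) and O(not recuse_self) yields O(not calibrate_sensor).
Premise 11, O(not countersign_schedule -> calibrate_sensor), contraposes to O(not calibrate_sensor -> countersign_schedule); with O(not calibrate_sensor) we get O(countersign_schedule).
So O(countersign_schedule) holds — countersign_schedule is obligatory. None of the other listed options is made obligatory by any chain of premises.

countersign_schedule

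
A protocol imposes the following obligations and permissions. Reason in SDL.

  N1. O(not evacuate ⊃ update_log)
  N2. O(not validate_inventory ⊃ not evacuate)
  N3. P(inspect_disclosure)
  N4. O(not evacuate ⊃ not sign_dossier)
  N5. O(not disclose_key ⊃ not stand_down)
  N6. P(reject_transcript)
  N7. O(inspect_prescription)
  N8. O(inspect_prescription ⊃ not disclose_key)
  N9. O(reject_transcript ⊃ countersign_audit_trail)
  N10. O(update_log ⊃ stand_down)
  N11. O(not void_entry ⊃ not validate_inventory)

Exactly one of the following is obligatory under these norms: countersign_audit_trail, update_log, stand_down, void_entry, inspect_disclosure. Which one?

void_entry

From premise 7 we have O(inspect_prescription).
From O(inspect_prescription) and premise 8, O(inspect_prescription ⊃ not disclose_key), we obtain O(not disclose_key).
With premise 5, O(not disclose_key ⊃ not stand_down), the K-axiom yields O(not stand_down).
Premise 10 is O(update_log ⊃ stand_down); contrapositively O(not stand_down ⊃ not update_log). Since O(not stand_down) holds, K gives O(not update_log).
Premise 1, O(not evacuate ⊃ update_log), contraposes to O(not update_log ⊃ evacuate); with O(not update_log) we get O(evacuate).
Premise 2 is O(not validate_inventory ⊃ not evacuate); contrapositively O(evacuate ⊃ validate_inventory). Since O(evacuate) holds, K gives O(validate_inventory).
Premise 11, O(not void_entry ⊃ not validate_inventory), contraposes to O(validate_inventory ⊃ void_entry); with O(validate_inventory) we get O(void_entry).
So O(void_entry) holds — void_entry is obligatory. None of the other listed options is made obligatory by any chain of premises.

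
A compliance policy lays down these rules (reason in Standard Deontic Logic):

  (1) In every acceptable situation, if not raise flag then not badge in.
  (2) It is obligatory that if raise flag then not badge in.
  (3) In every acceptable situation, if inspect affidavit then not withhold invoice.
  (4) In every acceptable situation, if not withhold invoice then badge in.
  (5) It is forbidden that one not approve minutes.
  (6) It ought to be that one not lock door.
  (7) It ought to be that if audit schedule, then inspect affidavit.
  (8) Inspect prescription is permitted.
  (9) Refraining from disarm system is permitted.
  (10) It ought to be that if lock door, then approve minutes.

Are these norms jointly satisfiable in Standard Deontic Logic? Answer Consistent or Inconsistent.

Consistent

Premise 10 is O(lock_door → approve_minutes); even if O(approve_minutes) held, inferring O(lock_door) would be affirming the consequent — invalid.
So O(lock_door) is not derivable, and the apparent clash with O(¬lock_door) does not arise.
A world satisfying every obligation exists (e.g. approve_minutes=true, audit_schedule=false, badge_in=false, disarm_system=false, inspect_affidavit=false, inspect_prescription=false, lock_door=false, raise_flag=false, withhold_invoice=true); no atom is both obligatory and forbidden, so the set is consistent.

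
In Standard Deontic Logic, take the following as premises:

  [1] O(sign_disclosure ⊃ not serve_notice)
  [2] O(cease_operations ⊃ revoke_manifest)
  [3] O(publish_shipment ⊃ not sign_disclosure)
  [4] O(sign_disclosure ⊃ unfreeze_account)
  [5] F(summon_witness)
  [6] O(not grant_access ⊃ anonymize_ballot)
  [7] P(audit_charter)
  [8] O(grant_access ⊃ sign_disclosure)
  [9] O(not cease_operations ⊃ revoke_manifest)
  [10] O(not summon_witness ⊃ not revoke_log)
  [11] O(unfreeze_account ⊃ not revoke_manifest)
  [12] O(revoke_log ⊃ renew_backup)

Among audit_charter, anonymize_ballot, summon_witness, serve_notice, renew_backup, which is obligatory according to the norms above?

Premises 9 and 2 are O(not cease_operations ⊃ revoke_manifest) and O(cease_operations ⊃ revoke_manifest); every ideal world satisfies not cease_operations or cease_operations, so in either case revoke_manifest holds — hence O(revoke_manifest).
Premise 11 is O(unfreeze_account ⊃ not revoke_manifest); contrapositively O(revoke_manifest ⊃ not unfreeze_account). Since O(revoke_manifest) holds, K gives O(not unfreeze_account).
Premise 4, O(sign_disclosure ⊃ unfreeze_account), contraposes to O(not unfreeze_account ⊃ not sign_disclosure); with O(not unfreeze_account) we get O(not sign_disclosure).
The contrapositive of premise 8 (O(grant_access ⊃ sign_disclosure)) is O(not sign_disclosure ⊃ not grant_access), and O(not sign_disclosure) is already established, so O(not grant_access).
With premise 6, O(not grant_access ⊃ anonymize_ballot), the K-axiom yields O(anonymize_ballot).
So O(anonymize_ballot) holds — anonymize_ballot is obligatory. None of the other listed options is made obligatory by any chain of premises.

anonymize_ballot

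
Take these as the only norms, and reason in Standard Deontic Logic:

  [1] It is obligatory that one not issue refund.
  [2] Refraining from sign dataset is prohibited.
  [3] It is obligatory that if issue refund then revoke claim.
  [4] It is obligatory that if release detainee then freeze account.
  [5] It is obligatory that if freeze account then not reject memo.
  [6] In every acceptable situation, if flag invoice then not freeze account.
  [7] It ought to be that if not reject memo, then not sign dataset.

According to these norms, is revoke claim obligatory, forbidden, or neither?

Premise 3 is O(issue_refund → revoke_claim), but O(issue_refund) is not derivable from the premises, so it does not yield O(revoke_claim).
No premise or chain of K-axiom applications forces O(revoke_claim), and none forces O(¬revoke_claim). So revoke_claim is neither obligatory nor forbidden under these norms.

Neither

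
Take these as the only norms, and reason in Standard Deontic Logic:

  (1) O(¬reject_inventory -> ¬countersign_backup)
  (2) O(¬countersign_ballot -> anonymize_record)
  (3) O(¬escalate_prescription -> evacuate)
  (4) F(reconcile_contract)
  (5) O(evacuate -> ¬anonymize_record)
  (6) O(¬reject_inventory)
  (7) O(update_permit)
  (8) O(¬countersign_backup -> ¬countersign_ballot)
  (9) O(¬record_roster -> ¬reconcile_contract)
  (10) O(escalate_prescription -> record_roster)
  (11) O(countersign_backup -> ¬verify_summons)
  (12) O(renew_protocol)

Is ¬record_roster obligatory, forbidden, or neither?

Forbidden

From premise 6 we have O(¬reject_inventory).
From O(¬reject_inventory) and premise 1, O(¬reject_inventory -> ¬countersign_backup), we obtain O(¬countersign_backup).
Premise 8 is O(¬countersign_backup -> ¬countersign_ballot); since O(¬countersign_backup), deontic closure gives O(¬countersign_ballot).
Applying K to premise 2 (O(¬countersign_ballot -> anonymize_record)) and O(¬countersign_ballot) yields O(anonymize_record).
Premise 5 is O(evacuate -> ¬anonymize_record); contrapositively O(anonymize_record -> ¬evacuate). Since O(anonymize_record) holds, K gives O(¬evacuate).
Premise 3, O(¬escalate_prescription -> evacuate), contraposes to O(¬evacuate -> escalate_prescription); with O(¬evacuate) we get O(escalate_prescription).
Premise 10 is O(escalate_prescription -> record_roster); since O(escalate_prescription), deontic closure gives O(record_roster).
Premises 4, 7, 9, 11, 12 do not contribute to this derivation.
Thus O(record_roster), which is F(¬record_roster): ¬record_roster is forbidden.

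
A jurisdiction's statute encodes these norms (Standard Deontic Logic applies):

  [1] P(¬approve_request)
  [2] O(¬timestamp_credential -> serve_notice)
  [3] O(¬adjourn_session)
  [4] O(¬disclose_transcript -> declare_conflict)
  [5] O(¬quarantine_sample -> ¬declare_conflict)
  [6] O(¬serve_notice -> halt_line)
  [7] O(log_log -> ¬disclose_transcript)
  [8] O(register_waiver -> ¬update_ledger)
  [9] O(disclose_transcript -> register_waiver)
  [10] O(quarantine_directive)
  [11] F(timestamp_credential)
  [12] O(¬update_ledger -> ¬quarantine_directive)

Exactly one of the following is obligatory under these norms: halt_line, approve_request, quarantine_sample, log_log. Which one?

From premise 10 we have O(quarantine_directive).
Premise 12 is O(¬update_ledger -> ¬quarantine_directive); contrapositively O(quarantine_directive -> update_ledger). Since O(quarantine_directive) holds, K gives O(update_ledger).
Premise 8 is O(register_waiver -> ¬update_ledger); contrapositively O(update_ledger -> ¬register_waiver). Since O(update_ledger) holds, K gives O(¬register_waiver).
Premise 9, O(disclose_transcript -> register_waiver), contraposes to O(¬register_waiver -> ¬disclose_transcript); with O(¬register_waiver) we get O(¬disclose_transcript).
Applying K to premise 4 (O(¬disclose_transcript -> declare_conflict)) and O(¬disclose_transcript) yields O(declare_conflict).
The contrapositive of premise 5 (O(¬quarantine_sample -> ¬declare_conflict)) is O(declare_conflict -> quarantine_sample), and O(declare_conflict) is already established, so O(quarantine_sample).
So O(quarantine_sample) holds — quarantine_sample is obligatory. None of the other listed options is made obligatory by any chain of premises.

quarantine_sample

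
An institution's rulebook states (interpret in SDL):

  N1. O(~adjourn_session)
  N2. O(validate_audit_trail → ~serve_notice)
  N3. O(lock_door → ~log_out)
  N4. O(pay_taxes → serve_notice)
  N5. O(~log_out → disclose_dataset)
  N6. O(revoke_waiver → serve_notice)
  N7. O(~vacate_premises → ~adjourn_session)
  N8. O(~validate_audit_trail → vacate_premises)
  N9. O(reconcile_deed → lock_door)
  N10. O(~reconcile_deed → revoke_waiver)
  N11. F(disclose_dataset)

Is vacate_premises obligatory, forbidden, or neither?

Obligatory

Premise 11, F(disclose_dataset), is equivalent to O(~disclose_dataset).
Premise 5 is O(~log_out → disclose_dataset); contrapositively O(~disclose_dataset → log_out). Since O(~disclose_dataset) holds, K gives O(log_out).
The contrapositive of premise 3 (O(lock_door → ~log_out)) is O(log_out → ~lock_door), and O(log_out) is already established, so O(~lock_door).
Premise 9, O(reconcile_deed → lock_door), contraposes to O(~lock_door → ~reconcile_deed); with O(~lock_door) we get O(~reconcile_deed).
From O(~reconcile_deed) and premise 10, O(~reconcile_deed → revoke_waiver), we obtain O(revoke_waiver).
From O(revoke_waiver) and premise 6, O(revoke_waiver → serve_notice), we obtain O(serve_notice).
Premise 2, O(validate_audit_trail → ~serve_notice), contraposes to O(serve_notice → ~validate_audit_trail); with O(serve_notice) we get O(~validate_audit_trail).
Applying K to premise 8 (O(~validate_audit_trail → vacate_premises)) and O(~validate_audit_trail) yields O(vacate_premises).
Premises 1, 4, 7 do not contribute to this derivation.
Hence vacate_premises is obligatory.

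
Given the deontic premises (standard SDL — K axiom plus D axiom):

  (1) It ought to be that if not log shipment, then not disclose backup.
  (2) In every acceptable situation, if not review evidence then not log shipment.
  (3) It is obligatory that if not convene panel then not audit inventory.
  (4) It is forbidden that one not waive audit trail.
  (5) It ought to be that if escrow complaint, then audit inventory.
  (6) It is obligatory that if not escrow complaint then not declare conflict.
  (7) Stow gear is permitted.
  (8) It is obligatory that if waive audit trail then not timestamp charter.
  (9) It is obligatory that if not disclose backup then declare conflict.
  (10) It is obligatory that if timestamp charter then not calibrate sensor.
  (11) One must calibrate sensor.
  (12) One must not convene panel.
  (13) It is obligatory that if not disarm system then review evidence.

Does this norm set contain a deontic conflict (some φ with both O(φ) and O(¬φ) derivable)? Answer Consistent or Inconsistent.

Consistent

Premise 10 is O(timestamp_charter → ¬calibrate_sensor), but O(timestamp_charter) is not derivable from the premises, so it does not yield O(¬calibrate_sensor).
So O(¬calibrate_sensor) is not derivable, and the apparent clash with O(calibrate_sensor) does not arise.
A world satisfying every obligation exists (e.g. audit_inventory=false, calibrate_sensor=true, convene_panel=false, declare_conflict=false, disarm_system=false, disclose_backup=true, escrow_complaint=false, log_shipment=true, review_evidence=true, stow_gear=false, timestamp_charter=false, waive_audit_trail=true); no atom is both obligatory and forbidden, so the set is consistent.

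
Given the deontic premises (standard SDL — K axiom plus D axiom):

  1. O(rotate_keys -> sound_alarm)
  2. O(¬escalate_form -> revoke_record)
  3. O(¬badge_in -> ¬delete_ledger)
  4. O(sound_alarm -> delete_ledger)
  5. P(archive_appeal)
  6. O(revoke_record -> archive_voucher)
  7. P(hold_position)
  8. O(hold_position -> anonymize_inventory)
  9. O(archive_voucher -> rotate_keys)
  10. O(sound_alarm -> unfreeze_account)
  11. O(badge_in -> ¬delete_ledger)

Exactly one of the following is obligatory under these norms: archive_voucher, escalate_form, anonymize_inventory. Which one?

By case analysis on ¬badge_in: premise 3 gives O(¬badge_in -> ¬delete_ledger) and premise 11 gives O(badge_in -> ¬delete_ledger), so O(¬delete_ledger) either way.
Premise 4 is O(sound_alarm -> delete_ledger); contrapositively O(¬delete_ledger -> ¬sound_alarm). Since O(¬delete_ledger) holds, K gives O(¬sound_alarm).
The contrapositive of premise 1 (O(rotate_keys -> sound_alarm)) is O(¬sound_alarm -> ¬rotate_keys), and O(¬sound_alarm) is already established, so O(¬rotate_keys).
The contrapositive of premise 9 (O(archive_voucher -> rotate_keys)) is O(¬rotate_keys -> ¬archive_voucher), and O(¬rotate_keys) is already established, so O(¬archive_voucher).
The contrapositive of premise 6 (O(revoke_record -> archive_voucher)) is O(¬archive_voucher -> ¬revoke_record), and O(¬archive_voucher) is already established, so O(¬revoke_record).
Premise 2 is O(¬escalate_form -> revoke_record); contrapositively O(¬revoke_record -> escalate_form). Since O(¬revoke_record) holds, K gives O(escalate_form).
So O(escalate_form) holds — escalate_form is obligatory. None of the other listed options is made obligatory by any chain of premises.

escalate_form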